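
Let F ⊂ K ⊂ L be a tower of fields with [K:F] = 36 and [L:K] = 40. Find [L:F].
[L:F] = 1440

The tower law says that for any tower of field extensions F ⊂ K ⊂ L with finite degrees, [L:F] = [L:K] · [K:F]. Here this gives [L:F] = 40 · 36 = 1440.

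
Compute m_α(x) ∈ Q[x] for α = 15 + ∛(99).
m_α(x) = x^3 - 45x^2 + 675x - 3474

Set β = α - 15 = ∛(99), so β^3 = 99. Then (α - 15)^3 - 99 = 0, i.e. α is a root of g(x) = (x - 15)^3 - 99 = x^3 - 45x^2 + 675x - 3474. Since g(x) = h(x - 15) where h(x) = x^3 - 99, and h is irreducible over Q (because 99 is not a perfect cube, so h has no rational root, and a monic cubic with no rational root is irreducible), g is also irreducible (irreducibility is preserved under the substitution x → x - 15). Hence m_α(x) = x^3 - 45x^2 + 675x - 3474.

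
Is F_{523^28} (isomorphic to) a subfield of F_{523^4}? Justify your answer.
No: F_{523^28} is not a subfield of F_{523^4}

F_{p^m} embeds in F_{p^n} iff m | n. Here 28 ∤ 4 (since 4 = 0·28 + 4 with remainder 4 ≠ 0), so F_{523^28} is not a subfield of F_{523^4}. Equivalently: if it were, the tower law would give 28 = [F_{523^28}:F_523] dividing [F_{523^4}:F_523] = 4, contradiction.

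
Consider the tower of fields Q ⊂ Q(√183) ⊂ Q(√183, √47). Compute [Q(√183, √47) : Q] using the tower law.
[Q(√183, √47) : Q] = 4

[Q(√183):Q] = 2 (min poly x^2 - 183, irreducible since 183 is squarefree > 1). For the top step, suppose √47 ∈ Q(√183), say √47 = c + d√183 with c, d ∈ Q. Squaring: 47 = c^2 + 183d^2 + 2cd√183. Since √183 ∉ Q this forces 2cd = 0. If d = 0 then √47 = c ∈ Q, contradicting 47 squarefree > 1. If c = 0 then 47 = 183d^2, so 183·47 = (183d)^2 is a perfect square in Q — but 183·47 = 8601 is not a perfect square (since 183 and 47 are distinct squarefree integers). Contradiction. Hence √47 ∉ Q(√183), so x^2 - 47 stays irreducible over Q(√183) and [Q(√183, √47) : Q(√183)] = 2. By the tower law, [Q(√183, √47) : Q] = 2 · 2 = 4.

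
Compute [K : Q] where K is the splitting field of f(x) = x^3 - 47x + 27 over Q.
[K : Q] = 6

By the rational root test, any rational root of the monic integer polynomial f(x) = x^3 - 47x + 27 must be an integer dividing the constant term 27, i.e. one of ±{1, 3, 9, 27}. Evaluating: f(1) = -19, f(-1) = 73, f(3) = -87, f(-3) = 141, f(9) = 333, f(-9) = -279, f(27) = 18441, f(-27) = -18387; none is 0, so f has no rational root and is therefore irreducible over Q (a cubic with no linear factor over a field is irreducible). For an irreducible cubic, the Galois group is A_3 or S_3 according as the discriminant disc(f) = -4a^3 - 27b^2 = -4·(-47)^3 - 27·(27)^2 = 395609 is or is not a square in Q. Here disc(f) = 395609 is not a perfect square in Q, so the Galois group of f over Q is not contained in A_3 and must be all of S_3. The splitting field has degree |S_3| = 6 over Q, so [K : Q] = 6.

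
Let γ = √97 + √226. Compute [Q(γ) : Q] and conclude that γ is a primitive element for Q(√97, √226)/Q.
[Q(γ) : Q] = 4 (equivalently, Q(γ) = Q(√97, √226))

Obviously Q(γ) ⊆ Q(√97, √226), and [Q(√97, √226):Q] = 4 (since 97, 226 are distinct squarefree integers > 1 with 21922 not a perfect square). To show equality we compute the minimal polynomial of γ. From γ = √97 + √226: γ^2 = 97 + 2√(21922) + 226 = 323 + 2√(21922), so γ^2 - 323 = 2√(21922); squaring, (γ^2 - 323)^2 = 4·21922, i.e. γ^4 - 646γ^2 + 104329 - 87688 = 0, i.e. γ^4 - 646γ^2 + 16641 = 0. So γ is a root of x^4 - 646x^2 + 16641. This polynomial is irreducible over Q: it has no rational root (each ±√97 ± √226 is irrational), and any factorization into two quadratics over Q would force √(21922) ∈ Q (pairing opposite roots) or √97, √226 ∈ Q (other pairings), all impossible. Hence [Q(γ):Q] = 4 = [Q(√97, √226):Q], so Q(γ) = Q(√97, √226).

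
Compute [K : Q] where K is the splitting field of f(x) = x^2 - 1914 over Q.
[K : Q] = 2

f(x) = x^2 - 1914 factors as (x - √1914)(x + √1914). The splitting field is K = Q(√1914). Since 1914 is squarefree and > 1, it is not a perfect square, so x^2 - 1914 is irreducible over Q and [Q(√1914) : Q] = 2. Hence [K : Q] = 2.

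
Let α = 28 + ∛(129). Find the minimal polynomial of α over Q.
m_α(x) = x^3 - 84x^2 + 2352x - 22081

Set β = α - 28 = ∛(129), so β^3 = 129. Then (α - 28)^3 - 129 = 0, i.e. α is a root of g(x) = (x - 28)^3 - 129 = x^3 - 84x^2 + 2352x - 22081. Since g(x) = h(x - 28) where h(x) = x^3 - 129, and h is irreducible over Q (because 129 is not a perfect cube, so h has no rational root, and a monic cubic with no rational root is irreducible), g is also irreducible (irreducibility is preserved under the substitution x → x - 28). Hence m_α(x) = x^3 - 84x^2 + 2352x - 22081.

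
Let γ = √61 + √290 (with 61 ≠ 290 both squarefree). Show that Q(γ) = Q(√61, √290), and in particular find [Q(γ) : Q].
[Q(γ) : Q] = 4 (equivalently, Q(γ) = Q(√61, √290))

Obviously Q(γ) ⊆ Q(√61, √290), and [Q(√61, √290):Q] = 4 (since 61, 290 are distinct squarefree integers > 1 with 17690 not a perfect square). To show equality we compute the minimal polynomial of γ. From γ = √61 + √290: γ^2 = 61 + 2√(17690) + 290 = 351 + 2√(17690), so γ^2 - 351 = 2√(17690); squaring, (γ^2 - 351)^2 = 4·17690, i.e. γ^4 - 702γ^2 + 123201 - 70760 = 0, i.e. γ^4 - 702γ^2 + 52441 = 0. So γ is a root of x^4 - 702x^2 + 52441. This polynomial is irreducible over Q: it has no rational root (each ±√61 ± √290 is irrational), and any factorization into two quadratics over Q would force √(17690) ∈ Q (pairing opposite roots) or √61, √290 ∈ Q (other pairings), all impossible. Hence [Q(γ):Q] = 4 = [Q(√61, √290):Q], so Q(γ) = Q(√61, √290).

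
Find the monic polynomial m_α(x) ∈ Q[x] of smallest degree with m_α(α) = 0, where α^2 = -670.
m_α(x) = x^2 + 670

α satisfies α^2 + 670 = 0, so x^2 + 670 annihilates α. Since d = -670 is squarefree and ≠ 1, it is not a perfect square in Q, so x^2 + 670 has no rational root and is therefore irreducible over Q (a degree-2 polynomial over a field is irreducible iff it has no root). Hence m_α(x) = x^2 + 670.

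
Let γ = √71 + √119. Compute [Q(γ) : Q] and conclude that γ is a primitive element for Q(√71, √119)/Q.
[Q(γ) : Q] = 4 (equivalently, Q(γ) = Q(√71, √119))

Obviously Q(γ) ⊆ Q(√71, √119), and [Q(√71, √119):Q] = 4 (since 71, 119 are distinct squarefree integers > 1 with 8449 not a perfect square). To show equality we compute the minimal polynomial of γ. From γ = √71 + √119: γ^2 = 71 + 2√(8449) + 119 = 190 + 2√(8449), so γ^2 - 190 = 2√(8449); squaring, (γ^2 - 190)^2 = 4·8449, i.e. γ^4 - 380γ^2 + 36100 - 33796 = 0, i.e. γ^4 - 380γ^2 + 2304 = 0. So γ is a root of x^4 - 380x^2 + 2304. This polynomial is irreducible over Q: it has no rational root (each ±√71 ± √119 is irrational), and any factorization into two quadratics over Q would force √(8449) ∈ Q (pairing opposite roots) or √71, √119 ∈ Q (other pairings), all impossible. Hence [Q(γ):Q] = 4 = [Q(√71, √119):Q], so Q(γ) = Q(√71, √119).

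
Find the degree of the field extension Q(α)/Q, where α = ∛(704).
[Q(α):Q] = 3

The minimal polynomial of α is x^3 - 704, irreducible over Q since 704 is not a perfect cube (so x^3 - 704 has no rational root). Hence [Q(α):Q] = deg(m_α) = 3.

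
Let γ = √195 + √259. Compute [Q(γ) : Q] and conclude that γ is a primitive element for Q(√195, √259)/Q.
[Q(γ) : Q] = 4 (equivalently, Q(γ) = Q(√195, √259))

Obviously Q(γ) ⊆ Q(√195, √259), and [Q(√195, √259):Q] = 4 (since 195, 259 are distinct squarefree integers > 1 with 50505 not a perfect square). To show equality we compute the minimal polynomial of γ. From γ = √195 + √259: γ^2 = 195 + 2√(50505) + 259 = 454 + 2√(50505), so γ^2 - 454 = 2√(50505); squaring, (γ^2 - 454)^2 = 4·50505, i.e. γ^4 - 908γ^2 + 206116 - 202020 = 0, i.e. γ^4 - 908γ^2 + 4096 = 0. So γ is a root of x^4 - 908x^2 + 4096. This polynomial is irreducible over Q: it has no rational root (each ±√195 ± √259 is irrational), and any factorization into two quadratics over Q would force √(50505) ∈ Q (pairing opposite roots) or √195, √259 ∈ Q (other pairings), all impossible. Hence [Q(γ):Q] = 4 = [Q(√195, √259):Q], so Q(γ) = Q(√195, √259).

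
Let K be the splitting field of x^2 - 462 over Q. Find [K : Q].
[K : Q] = 2

f(x) = x^2 - 462 factors as (x - √462)(x + √462). The splitting field is K = Q(√462). Since 462 is squarefree and > 1, it is not a perfect square, so x^2 - 462 is irreducible over Q and [Q(√462) : Q] = 2. Hence [K : Q] = 2.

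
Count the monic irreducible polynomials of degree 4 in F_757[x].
There are 82096145838 monic irreducible polynomials of degree 4 over F_757

Each element of F_{757^4} that lies in no proper subfield is a root of exactly one monic irreducible of degree 4 over F_757, and each such polynomial has 4 distinct roots in F_{757^4}. By Möbius inversion the count is N_757(4) = (1/4) Σ_{d|4} μ(4/d) · 757^d = (1/4)(μ(4)·757^1 + μ(2)·757^2 + μ(1)·757^4) = 328384583352/4 = 82096145838.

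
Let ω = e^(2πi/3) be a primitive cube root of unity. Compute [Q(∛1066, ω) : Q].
[Q(∛1066, ω) : Q] = 6

[Q(∛1066):Q] = 3 (min poly x^3 - 1066, irreducible since 1066 is not a perfect cube). [Q(ω):Q] = 2 (min poly x^2 + x + 1). Since Q(∛1066) ⊂ R and ω ∉ R, we have ω ∉ Q(∛1066), so x^2 + x + 1 remains irreducible over Q(∛1066) and [Q(∛1066, ω) : Q(∛1066)] = 2. By the tower law, [Q(∛1066, ω) : Q] = 3 · 2 = 6. (In fact Q(∛1066, ω) is the splitting field of x^3 - 1066 over Q.)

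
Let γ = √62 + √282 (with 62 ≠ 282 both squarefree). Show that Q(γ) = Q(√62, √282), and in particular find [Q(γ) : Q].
[Q(γ) : Q] = 4 (equivalently, Q(γ) = Q(√62, √282))

Obviously Q(γ) ⊆ Q(√62, √282), and [Q(√62, √282):Q] = 4 (since 62, 282 are distinct squarefree integers > 1 with 17484 not a perfect square). To show equality we compute the minimal polynomial of γ. From γ = √62 + √282: γ^2 = 62 + 2√(17484) + 282 = 344 + 2√(17484), so γ^2 - 344 = 2√(17484); squaring, (γ^2 - 344)^2 = 4·17484, i.e. γ^4 - 688γ^2 + 118336 - 69936 = 0, i.e. γ^4 - 688γ^2 + 48400 = 0. So γ is a root of x^4 - 688x^2 + 48400. This polynomial is irreducible over Q: it has no rational root (each ±√62 ± √282 is irrational), and any factorization into two quadratics over Q would force √(17484) ∈ Q (pairing opposite roots) or √62, √282 ∈ Q (other pairings), all impossible. Hence [Q(γ):Q] = 4 = [Q(√62, √282):Q], so Q(γ) = Q(√62, √282).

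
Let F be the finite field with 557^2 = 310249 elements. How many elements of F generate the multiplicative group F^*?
There are φ(310248) = 99360 primitive elements

F_q^* is cyclic of order q - 1 = 310248. A cyclic group of order m has exactly φ(m) generators. Here m = 310248 = 2^3 · 3^2 · 31 · 139, so the number of primitive elements is φ(310248) = 99360.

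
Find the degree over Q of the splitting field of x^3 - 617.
[K : Q] = 6

The roots of x^3 - 617 are ∛617, ω∛617, ω^2∛617 where ω = e^(2πi/3) is a primitive cube root of unity, so K = Q(∛617, ω). Now [Q(∛617):Q] = 3 (since 617 is not a perfect cube, x^3 - 617 is irreducible) and [Q(ω):Q] = 2. Both 2 and 3 divide [K:Q], and [K:Q] ≤ 3·2 = 6, so [K:Q] = 6. (Equivalently: Q(∛617) ⊂ R but ω ∉ R, so [K : Q(∛617)] = 2.)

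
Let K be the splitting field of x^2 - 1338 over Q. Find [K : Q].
[K : Q] = 2

f(x) = x^2 - 1338 factors as (x - √1338)(x + √1338). The splitting field is K = Q(√1338). Since 1338 is squarefree and > 1, it is not a perfect square, so x^2 - 1338 is irreducible over Q and [Q(√1338) : Q] = 2. Hence [K : Q] = 2.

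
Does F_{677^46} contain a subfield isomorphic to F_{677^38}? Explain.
No: F_{677^38} is not a subfield of F_{677^46}

F_{p^m} embeds in F_{p^n} iff m | n. Here 38 ∤ 46 (since 46 = 1·38 + 8 with remainder 8 ≠ 0), so F_{677^38} is not a subfield of F_{677^46}. Equivalently: if it were, the tower law would give 38 = [F_{677^38}:F_677] dividing [F_{677^46}:F_677] = 46, contradiction.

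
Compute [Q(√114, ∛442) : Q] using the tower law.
[Q(√114, ∛442) : Q] = 6

Let L = Q(√114, ∛442). Since Q(√114) ⊂ L and [Q(√114):Q] = 2, the tower law gives 2 | [L:Q]. Likewise Q(∛442) ⊂ L with [Q(∛442):Q] = 3 (because 442 is not a perfect cube), so 3 | [L:Q]. As gcd(2,3) = 1, [L:Q] is divisible by 6. Conversely L is generated over Q by √114 and ∛442, so [L:Q] ≤ 2·3 = 6. Therefore [Q(√114, ∛442) : Q] = 6.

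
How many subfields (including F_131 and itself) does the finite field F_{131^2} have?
F_{131^2} has 2 subfields

The subfields of F_{p^n} are exactly the fields F_{p^d} for d | n (each is the fixed field of the unique index-d subgroup of Gal(F_{p^n}/F_p) ≅ Z/nZ). The divisors of n = 2 are {1, 2}, giving 2 subfields: F_{131^1}, F_{131^2}.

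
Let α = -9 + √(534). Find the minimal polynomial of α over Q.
m_α(x) = x^2 + 18x - 453

From α + 9 = √(534), squaring gives (α + 9)^2 = 534, i.e. α^2 + 18α + 81 = 534, so α^2 + 18α - 453 = 0. The discriminant of x^2 + 18x - 453 is (18)^2 - 4·(-453) = 324 + 1812 = 2136, and 4·(534) is not a perfect square in Q since 534 is squarefree and ≠ 1. Hence x^2 + 18x - 453 is irreducible over Q and is the minimal polynomial of α.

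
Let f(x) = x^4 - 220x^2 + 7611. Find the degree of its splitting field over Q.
[K : Q] = 4

Solving the quadratic in x^2: x^2 = (220 ± √(220^2 - 4·7611))/2 = (220 ± √17956)/2 = (220 ± 134)/2, giving x^2 = 177 or x^2 = 43. So f(x) = (x^2 - 177)(x^2 - 43) and the roots of f are ±√177, ±√43. Hence the splitting field is K = Q(√177, √43). Since 177 and 43 are distinct squarefree integers > 1, their product 7611 is not a perfect square, so √43 ∉ Q(√177). By the tower law [K:Q] = [Q(√177,√43):Q(√177)] · [Q(√177):Q] = 2 · 2 = 4.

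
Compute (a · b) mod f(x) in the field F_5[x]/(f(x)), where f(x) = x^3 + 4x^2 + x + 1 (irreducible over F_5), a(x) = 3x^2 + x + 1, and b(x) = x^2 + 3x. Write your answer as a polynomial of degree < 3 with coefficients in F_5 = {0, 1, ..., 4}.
a · b ≡ 4x^2 + 2x + 2 (mod f(x))

Multiply in F_5[x]: a(x)·b(x) = (3x^2 + x + 1)·(x^2 + 3x) = 3x^4 + 4x^2 + 3x. This has degree ≥ 3, so divide by f(x) over F_5: 3x^4 + 4x^2 + 3x = (3x + 3)·(x^3 + 4x^2 + x + 1) + (4x^2 + 2x + 2). Hence a·b ≡ 4x^2 + 2x + 2 (mod f). (F_5[x]/(f) is a field with 5^3 = 125 elements since f is irreducible of degree 3.)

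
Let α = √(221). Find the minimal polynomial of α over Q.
m_α(x) = x^2 - 221

α satisfies α^2 - 221 = 0, so x^2 - 221 annihilates α. Since d = 221 is squarefree and ≠ 1, it is not a perfect square in Q, so x^2 - 221 has no rational root and is therefore irreducible over Q (a degree-2 polynomial over a field is irreducible iff it has no root). Hence m_α(x) = x^2 - 221.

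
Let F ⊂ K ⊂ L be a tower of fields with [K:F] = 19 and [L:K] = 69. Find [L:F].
[L:F] = 1311

The tower law says that for any tower of field extensions F ⊂ K ⊂ L with finite degrees, [L:F] = [L:K] · [K:F]. Here this gives [L:F] = 69 · 19 = 1311.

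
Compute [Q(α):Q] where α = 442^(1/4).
[Q(α):Q] = 4

α is a root of x^4 - 442. By Eisenstein's criterion at the prime p = 2 (which divides the constant term 442 but p^2 = 4 does not, since 442 is squarefree), x^4 - 442 is irreducible over Q. Hence [Q(α):Q] = 4.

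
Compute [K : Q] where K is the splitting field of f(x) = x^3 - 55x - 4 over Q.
[K : Q] = 6

By the rational root test, any rational root of the monic integer polynomial f(x) = x^3 - 55x - 4 must be an integer dividing the constant term -4, i.e. one of ±{1, 2, 4}. Evaluating: f(1) = -58, f(-1) = 50, f(2) = -106, f(-2) = 98, f(4) = -160, f(-4) = 152; none is 0, so f has no rational root and is therefore irreducible over Q (a cubic with no linear factor over a field is irreducible). For an irreducible cubic, the Galois group is A_3 or S_3 according as the discriminant disc(f) = -4a^3 - 27b^2 = -4·(-55)^3 - 27·(-4)^2 = 665068 is or is not a square in Q. Here disc(f) = 665068 is not a perfect square in Q, so the Galois group of f over Q is not contained in A_3 and must be all of S_3. The splitting field has degree |S_3| = 6 over Q, so [K : Q] = 6.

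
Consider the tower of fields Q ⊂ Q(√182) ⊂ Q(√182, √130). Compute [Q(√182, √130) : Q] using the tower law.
[Q(√182, √130) : Q] = 4

[Q(√182):Q] = 2 (min poly x^2 - 182, irreducible since 182 is squarefree > 1). For the top step, suppose √130 ∈ Q(√182), say √130 = c + d√182 with c, d ∈ Q. Squaring: 130 = c^2 + 182d^2 + 2cd√182. Since √182 ∉ Q this forces 2cd = 0. If d = 0 then √130 = c ∈ Q, contradicting 130 squarefree > 1. If c = 0 then 130 = 182d^2, so 182·130 = (182d)^2 is a perfect square in Q — but 182·130 = 23660 is not a perfect square (since 182 and 130 are distinct squarefree integers). Contradiction. Hence √130 ∉ Q(√182), so x^2 - 130 stays irreducible over Q(√182) and [Q(√182, √130) : Q(√182)] = 2. By the tower law, [Q(√182, √130) : Q] = 2 · 2 = 4.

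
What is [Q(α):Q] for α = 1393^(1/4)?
[Q(α):Q] = 4

α is a root of x^4 - 1393. By Eisenstein's criterion at the prime p = 7 (which divides the constant term 1393 but p^2 = 49 does not, since 1393 is squarefree), x^4 - 1393 is irreducible over Q. Hence [Q(α):Q] = 4.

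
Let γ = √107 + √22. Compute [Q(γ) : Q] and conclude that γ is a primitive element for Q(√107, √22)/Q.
[Q(γ) : Q] = 4 (equivalently, Q(γ) = Q(√107, √22))

Obviously Q(γ) ⊆ Q(√107, √22), and [Q(√107, √22):Q] = 4 (since 107, 22 are distinct squarefree integers > 1 with 2354 not a perfect square). To show equality we compute the minimal polynomial of γ. From γ = √107 + √22: γ^2 = 107 + 2√(2354) + 22 = 129 + 2√(2354), so γ^2 - 129 = 2√(2354); squaring, (γ^2 - 129)^2 = 4·2354, i.e. γ^4 - 258γ^2 + 16641 - 9416 = 0, i.e. γ^4 - 258γ^2 + 7225 = 0. So γ is a root of x^4 - 258x^2 + 7225. This polynomial is irreducible over Q: it has no rational root (each ±√107 ± √22 is irrational), and any factorization into two quadratics over Q would force √(2354) ∈ Q (pairing opposite roots) or √107, √22 ∈ Q (other pairings), all impossible. Hence [Q(γ):Q] = 4 = [Q(√107, √22):Q], so Q(γ) = Q(√107, √22).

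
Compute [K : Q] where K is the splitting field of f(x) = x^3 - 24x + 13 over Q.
[K : Q] = 6

By the rational root test, any rational root of the monic integer polynomial f(x) = x^3 - 24x + 13 must be an integer dividing the constant term 13, i.e. one of ±{1, 13}. Evaluating: f(1) = -10, f(-1) = 36, f(13) = 1898, f(-13) = -1872; none is 0, so f has no rational root and is therefore irreducible over Q (a cubic with no linear factor over a field is irreducible). For an irreducible cubic, the Galois group is A_3 or S_3 according as the discriminant disc(f) = -4a^3 - 27b^2 = -4·(-24)^3 - 27·(13)^2 = 50733 is or is not a square in Q. Here disc(f) = 50733 is not a perfect square in Q, so the Galois group of f over Q is not contained in A_3 and must be all of S_3. The splitting field has degree |S_3| = 6 over Q, so [K : Q] = 6.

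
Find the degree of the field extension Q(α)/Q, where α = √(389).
[Q(α):Q] = 2

[Q(α):Q] equals the degree of the minimal polynomial of α. Here α^2 = 389 and x^2 - 389 is irreducible (d = 389 is squarefree, ≠ 1, hence not a square), so deg(m_α) = 2. Thus [Q(α):Q] = 2.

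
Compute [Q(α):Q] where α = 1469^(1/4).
[Q(α):Q] = 4

α is a root of x^4 - 1469. By Eisenstein's criterion at the prime p = 13 (which divides the constant term 1469 but p^2 = 169 does not, since 1469 is squarefree), x^4 - 1469 is irreducible over Q. Hence [Q(α):Q] = 4.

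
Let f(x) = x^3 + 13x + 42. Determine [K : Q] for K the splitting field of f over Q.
[K : Q] = 6

By the rational root test, any rational root of the monic integer polynomial f(x) = x^3 + 13x + 42 must be an integer dividing the constant term 42, i.e. one of ±{1, 2, 3, 6, 7, 14, 21, 42}. Evaluating: f(1) = 56, f(-1) = 28, f(2) = 76, f(-2) = 8, f(3) = 108, f(-3) = -24, f(6) = 336, f(-6) = -252, f(7) = 476, f(-7) = -392, f(14) = 2968, f(-14) = -2884, f(21) = 9576, f(-21) = -9492, f(42) = 74676, f(-42) = -74592; none is 0, so f has no rational root and is therefore irreducible over Q (a cubic with no linear factor over a field is irreducible). For an irreducible cubic, the Galois group is A_3 or S_3 according as the discriminant disc(f) = -4a^3 - 27b^2 = -4·(13)^3 - 27·(42)^2 = -56416 is or is not a square in Q. Here disc(f) = -56416 is not a perfect square in Q, so the Galois group of f over Q is not contained in A_3 and must be all of S_3. The splitting field has degree |S_3| = 6 over Q, so [K : Q] = 6.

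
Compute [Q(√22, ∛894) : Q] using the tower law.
[Q(√22, ∛894) : Q] = 6

Let L = Q(√22, ∛894). Since Q(√22) ⊂ L and [Q(√22):Q] = 2, the tower law gives 2 | [L:Q]. Likewise Q(∛894) ⊂ L with [Q(∛894):Q] = 3 (because 894 is not a perfect cube), so 3 | [L:Q]. As gcd(2,3) = 1, [L:Q] is divisible by 6. Conversely L is generated over Q by √22 and ∛894, so [L:Q] ≤ 2·3 = 6. Therefore [Q(√22, ∛894) : Q] = 6.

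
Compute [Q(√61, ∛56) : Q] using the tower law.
[Q(√61, ∛56) : Q] = 6

Let L = Q(√61, ∛56). Since Q(√61) ⊂ L and [Q(√61):Q] = 2, the tower law gives 2 | [L:Q]. Likewise Q(∛56) ⊂ L with [Q(∛56):Q] = 3 (because 56 is not a perfect cube), so 3 | [L:Q]. As gcd(2,3) = 1, [L:Q] is divisible by 6. Conversely L is generated over Q by √61 and ∛56, so [L:Q] ≤ 2·3 = 6. Therefore [Q(√61, ∛56) : Q] = 6.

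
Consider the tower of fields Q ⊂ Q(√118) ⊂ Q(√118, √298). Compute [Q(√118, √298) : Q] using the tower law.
[Q(√118, √298) : Q] = 4

[Q(√118):Q] = 2 (min poly x^2 - 118, irreducible since 118 is squarefree > 1). For the top step, suppose √298 ∈ Q(√118), say √298 = c + d√118 with c, d ∈ Q. Squaring: 298 = c^2 + 118d^2 + 2cd√118. Since √118 ∉ Q this forces 2cd = 0. If d = 0 then √298 = c ∈ Q, contradicting 298 squarefree > 1. If c = 0 then 298 = 118d^2, so 118·298 = (118d)^2 is a perfect square in Q — but 118·298 = 35164 is not a perfect square (since 118 and 298 are distinct squarefree integers). Contradiction. Hence √298 ∉ Q(√118), so x^2 - 298 stays irreducible over Q(√118) and [Q(√118, √298) : Q(√118)] = 2. By the tower law, [Q(√118, √298) : Q] = 2 · 2 = 4.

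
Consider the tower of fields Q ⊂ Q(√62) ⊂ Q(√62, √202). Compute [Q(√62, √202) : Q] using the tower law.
[Q(√62, √202) : Q] = 4

[Q(√62):Q] = 2 (min poly x^2 - 62, irreducible since 62 is squarefree > 1). For the top step, suppose √202 ∈ Q(√62), say √202 = c + d√62 with c, d ∈ Q. Squaring: 202 = c^2 + 62d^2 + 2cd√62. Since √62 ∉ Q this forces 2cd = 0. If d = 0 then √202 = c ∈ Q, contradicting 202 squarefree > 1. If c = 0 then 202 = 62d^2, so 62·202 = (62d)^2 is a perfect square in Q — but 62·202 = 12524 is not a perfect square (since 62 and 202 are distinct squarefree integers). Contradiction. Hence √202 ∉ Q(√62), so x^2 - 202 stays irreducible over Q(√62) and [Q(√62, √202) : Q(√62)] = 2. By the tower law, [Q(√62, √202) : Q] = 2 · 2 = 4.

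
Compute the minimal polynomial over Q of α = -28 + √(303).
m_α(x) = x^2 + 56x + 481

From α + 28 = √(303), squaring gives (α + 28)^2 = 303, i.e. α^2 + 56α + 784 = 303, so α^2 + 56α + 481 = 0. The discriminant of x^2 + 56x + 481 is (56)^2 - 4·(481) = 3136 - 1924 = 1212, and 4·(303) is not a perfect square in Q since 303 is squarefree and ≠ 1. Hence x^2 + 56x + 481 is irreducible over Q and is the minimal polynomial of α.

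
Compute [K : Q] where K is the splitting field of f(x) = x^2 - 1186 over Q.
[K : Q] = 2

f(x) = x^2 - 1186 factors as (x - √1186)(x + √1186). The splitting field is K = Q(√1186). Since 1186 is squarefree and > 1, it is not a perfect square, so x^2 - 1186 is irreducible over Q and [Q(√1186) : Q] = 2. Hence [K : Q] = 2.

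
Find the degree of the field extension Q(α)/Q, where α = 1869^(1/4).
[Q(α):Q] = 4

α is a root of x^4 - 1869. By Eisenstein's criterion at the prime p = 3 (which divides the constant term 1869 but p^2 = 9 does not, since 1869 is squarefree), x^4 - 1869 is irreducible over Q. Hence [Q(α):Q] = 4.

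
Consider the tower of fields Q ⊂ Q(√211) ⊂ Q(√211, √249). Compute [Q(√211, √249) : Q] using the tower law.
[Q(√211, √249) : Q] = 4

[Q(√211):Q] = 2 (min poly x^2 - 211, irreducible since 211 is squarefree > 1). For the top step, suppose √249 ∈ Q(√211), say √249 = c + d√211 with c, d ∈ Q. Squaring: 249 = c^2 + 211d^2 + 2cd√211. Since √211 ∉ Q this forces 2cd = 0. If d = 0 then √249 = c ∈ Q, contradicting 249 squarefree > 1. If c = 0 then 249 = 211d^2, so 211·249 = (211d)^2 is a perfect square in Q — but 211·249 = 52539 is not a perfect square (since 211 and 249 are distinct squarefree integers). Contradiction. Hence √249 ∉ Q(√211), so x^2 - 249 stays irreducible over Q(√211) and [Q(√211, √249) : Q(√211)] = 2. By the tower law, [Q(√211, √249) : Q] = 2 · 2 = 4.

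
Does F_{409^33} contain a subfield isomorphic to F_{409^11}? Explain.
Yes: F_{409^11} is a subfield of F_{409^33}

F_{p^m} embeds in F_{p^n} iff m | n (since F_{p^n} is the splitting field of x^(p^n) - x, and F_{p^m} ⊂ F_{p^n} forces p^n to be a power of p^m, i.e. m | n; conversely if m | n then every root of x^(p^m) - x is a root of x^(p^n) - x). Here 11 | 33 (since 33 = 3·11), so F_{409^11} is a subfield of F_{409^33}, and [F_{409^33} : F_{409^11}] = 33/11 = 3.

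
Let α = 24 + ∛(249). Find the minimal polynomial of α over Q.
m_α(x) = x^3 - 72x^2 + 1728x - 14073

Set β = α - 24 = ∛(249), so β^3 = 249. Then (α - 24)^3 - 249 = 0, i.e. α is a root of g(x) = (x - 24)^3 - 249 = x^3 - 72x^2 + 1728x - 14073. Since g(x) = h(x - 24) where h(x) = x^3 - 249, and h is irreducible over Q (because 249 is not a perfect cube, so h has no rational root, and a monic cubic with no rational root is irreducible), g is also irreducible (irreducibility is preserved under the substitution x → x - 24). Hence m_α(x) = x^3 - 72x^2 + 1728x - 14073.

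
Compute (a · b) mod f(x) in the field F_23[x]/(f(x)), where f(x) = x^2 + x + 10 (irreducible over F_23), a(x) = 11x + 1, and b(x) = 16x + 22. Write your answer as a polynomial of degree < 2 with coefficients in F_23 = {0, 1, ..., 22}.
a · b ≡ 13x + 10 (mod f(x))

Multiply in F_23[x]: a(x)·b(x) = (11x + 1)·(16x + 22) = 15x^2 + 5x + 22. This has degree ≥ 2, so divide by f(x) over F_23: 15x^2 + 5x + 22 = (15)·(x^2 + x + 10) + (13x + 10). Hence a·b ≡ 13x + 10 (mod f). (F_23[x]/(f) is a field with 23^2 = 529 elements since f is irreducible of degree 2.)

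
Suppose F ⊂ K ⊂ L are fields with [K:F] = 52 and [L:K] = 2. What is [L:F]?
[L:F] = 104

The tower law says that for any tower of field extensions F ⊂ K ⊂ L with finite degrees, [L:F] = [L:K] · [K:F]. Here this gives [L:F] = 2 · 52 = 104.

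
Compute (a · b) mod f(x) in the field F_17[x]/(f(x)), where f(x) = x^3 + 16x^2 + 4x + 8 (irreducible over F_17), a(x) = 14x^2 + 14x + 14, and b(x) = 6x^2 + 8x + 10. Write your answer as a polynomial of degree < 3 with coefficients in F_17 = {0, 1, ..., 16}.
a · b ≡ 8x^2 + 7x + 8 (mod f(x))

Multiply in F_17[x]: a(x)·b(x) = (14x^2 + 14x + 14)·(6x^2 + 8x + 10) = 16x^4 + 9x^3 + 13x^2 + 14x + 4. This has degree ≥ 3, so divide by f(x) over F_17: 16x^4 + 9x^3 + 13x^2 + 14x + 4 = (16x + 8)·(x^3 + 16x^2 + 4x + 8) + (8x^2 + 7x + 8). Hence a·b ≡ 8x^2 + 7x + 8 (mod f). (F_17[x]/(f) is a field with 17^3 = 4913 elements since f is irreducible of degree 3.)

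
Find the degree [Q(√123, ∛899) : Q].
[Q(√123, ∛899) : Q] = 6

Let L = Q(√123, ∛899). Since Q(√123) ⊂ L and [Q(√123):Q] = 2, the tower law gives 2 | [L:Q]. Likewise Q(∛899) ⊂ L with [Q(∛899):Q] = 3 (because 899 is not a perfect cube), so 3 | [L:Q]. As gcd(2,3) = 1, [L:Q] is divisible by 6. Conversely L is generated over Q by √123 and ∛899, so [L:Q] ≤ 2·3 = 6. Therefore [Q(√123, ∛899) : Q] = 6.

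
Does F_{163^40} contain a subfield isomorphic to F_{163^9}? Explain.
No: F_{163^9} is not a subfield of F_{163^40}

F_{p^m} embeds in F_{p^n} iff m | n. Here 9 ∤ 40 (since 40 = 4·9 + 4 with remainder 4 ≠ 0), so F_{163^9} is not a subfield of F_{163^40}. Equivalently: if it were, the tower law would give 9 = [F_{163^9}:F_163] dividing [F_{163^40}:F_163] = 40, contradiction.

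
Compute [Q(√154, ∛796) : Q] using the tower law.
[Q(√154, ∛796) : Q] = 6

Let L = Q(√154, ∛796). Since Q(√154) ⊂ L and [Q(√154):Q] = 2, the tower law gives 2 | [L:Q]. Likewise Q(∛796) ⊂ L with [Q(∛796):Q] = 3 (because 796 is not a perfect cube), so 3 | [L:Q]. As gcd(2,3) = 1, [L:Q] is divisible by 6. Conversely L is generated over Q by √154 and ∛796, so [L:Q] ≤ 2·3 = 6. Therefore [Q(√154, ∛796) : Q] = 6.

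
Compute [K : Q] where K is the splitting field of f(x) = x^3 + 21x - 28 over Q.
[K : Q] = 6

By the rational root test, any rational root of the monic integer polynomial f(x) = x^3 + 21x - 28 must be an integer dividing the constant term -28, i.e. one of ±{1, 2, 4, 7, 14, 28}. Evaluating: f(1) = -6, f(-1) = -50, f(2) = 22, f(-2) = -78, f(4) = 120, f(-4) = -176, f(7) = 462, f(-7) = -518, f(14) = 3010, f(-14) = -3066, f(28) = 22512, f(-28) = -22568; none is 0, so f has no rational root and is therefore irreducible over Q (a cubic with no linear factor over a field is irreducible). For an irreducible cubic, the Galois group is A_3 or S_3 according as the discriminant disc(f) = -4a^3 - 27b^2 = -4·(21)^3 - 27·(-28)^2 = -58212 is or is not a square in Q. Here disc(f) = -58212 is not a perfect square in Q, so the Galois group of f over Q is not contained in A_3 and must be all of S_3. The splitting field has degree |S_3| = 6 over Q, so [K : Q] = 6.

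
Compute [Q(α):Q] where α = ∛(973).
[Q(α):Q] = 3

The minimal polynomial of α is x^3 - 973, irreducible over Q since 973 is not a perfect cube (so x^3 - 973 has no rational root). Hence [Q(α):Q] = deg(m_α) = 3.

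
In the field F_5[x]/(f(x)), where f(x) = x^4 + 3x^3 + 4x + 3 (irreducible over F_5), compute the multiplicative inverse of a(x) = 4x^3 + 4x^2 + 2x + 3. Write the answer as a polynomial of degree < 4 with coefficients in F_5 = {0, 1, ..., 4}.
a(x)^(-1) ≡ 2x^3 + 3x^2 + 3x + 2 (mod f(x))

Since f is irreducible over F_5, F_5[x]/(f) is a field and a(x) ≠ 0 has an inverse. Apply the extended Euclidean algorithm to f(x) and a(x) in F_5[x]: f(x) = (4x + 3)·a(x) + (x + 4);  a(x) = (4x^2 + 3x)·(x + 4) + (3). The last nonzero remainder is the constant 3 = gcd(f, a) in F_5. Back-substituting through the division chain expresses 3 = s(x)·a(x) + t(x)·f(x) with s(x) ≡ x^3 + 4x^2 + 4x + 1 (mod f), so (x^3 + 4x^2 + 4x + 1)·a(x) ≡ 3 (mod f). Multiplying by 3^(-1) ≡ 2 in F_5 gives a(x)^(-1) ≡ 2·(x^3 + 4x^2 + 4x + 1) ≡ 2x^3 + 3x^2 + 3x + 2 (mod f). Check: (4x^3 + 4x^2 + 2x + 3)·(2x^3 + 3x^2 + 3x + 2) = 3x^6 + 3x^4 + 2x^3 + 3x^2 + 3x + 1 ≡ 1 (mod x^4 + 3x^3 + 4x + 3).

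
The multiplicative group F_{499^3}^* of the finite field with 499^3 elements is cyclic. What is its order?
|F_{499^3}^*| = 124251498

F_{499^3} has 499^3 = 124251499 elements; its multiplicative group consists of all nonzero elements, so |F_{499^3}^*| = 124251499 - 1 = 124251498. (It is cyclic since any finite subgroup of the multiplicative group of a field is cyclic.)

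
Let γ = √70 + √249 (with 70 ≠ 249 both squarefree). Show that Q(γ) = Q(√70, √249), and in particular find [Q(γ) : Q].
[Q(γ) : Q] = 4 (equivalently, Q(γ) = Q(√70, √249))

Obviously Q(γ) ⊆ Q(√70, √249), and [Q(√70, √249):Q] = 4 (since 70, 249 are distinct squarefree integers > 1 with 17430 not a perfect square). To show equality we compute the minimal polynomial of γ. From γ = √70 + √249: γ^2 = 70 + 2√(17430) + 249 = 319 + 2√(17430), so γ^2 - 319 = 2√(17430); squaring, (γ^2 - 319)^2 = 4·17430, i.e. γ^4 - 638γ^2 + 101761 - 69720 = 0, i.e. γ^4 - 638γ^2 + 32041 = 0. So γ is a root of x^4 - 638x^2 + 32041. This polynomial is irreducible over Q: it has no rational root (each ±√70 ± √249 is irrational), and any factorization into two quadratics over Q would force √(17430) ∈ Q (pairing opposite roots) or √70, √249 ∈ Q (other pairings), all impossible. Hence [Q(γ):Q] = 4 = [Q(√70, √249):Q], so Q(γ) = Q(√70, √249).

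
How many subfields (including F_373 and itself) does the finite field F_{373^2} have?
F_{373^2} has 2 subfields

The subfields of F_{p^n} are exactly the fields F_{p^d} for d | n (each is the fixed field of the unique index-d subgroup of Gal(F_{p^n}/F_p) ≅ Z/nZ). The divisors of n = 2 are {1, 2}, giving 2 subfields: F_{373^1}, F_{373^2}.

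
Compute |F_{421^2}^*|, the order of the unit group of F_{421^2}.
|F_{421^2}^*| = 177240

F_{421^2} has 421^2 = 177241 elements; its multiplicative group consists of all nonzero elements, so |F_{421^2}^*| = 177241 - 1 = 177240. (It is cyclic since any finite subgroup of the multiplicative group of a field is cyclic.)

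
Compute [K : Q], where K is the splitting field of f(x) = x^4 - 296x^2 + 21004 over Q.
[K : Q] = 4

Solving the quadratic in x^2: x^2 = (296 ± √(296^2 - 4·21004))/2 = (296 ± √3600)/2 = (296 ± 60)/2, giving x^2 = 178 or x^2 = 118. So f(x) = (x^2 - 178)(x^2 - 118) and the roots of f are ±√178, ±√118. Hence the splitting field is K = Q(√178, √118). Since 178 and 118 are distinct squarefree integers > 1, their product 21004 is not a perfect square, so √118 ∉ Q(√178). By the tower law [K:Q] = [Q(√178,√118):Q(√178)] · [Q(√178):Q] = 2 · 2 = 4.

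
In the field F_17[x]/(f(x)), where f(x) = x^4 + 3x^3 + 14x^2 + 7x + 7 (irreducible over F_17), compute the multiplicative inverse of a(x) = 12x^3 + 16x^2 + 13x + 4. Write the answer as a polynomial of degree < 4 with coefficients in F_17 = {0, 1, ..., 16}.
a(x)^(-1) ≡ 8x^2 + 8x + 3 (mod f(x))

Since f is irreducible over F_17, F_17[x]/(f) is a field and a(x) ≠ 0 has an inverse. Apply the extended Euclidean algorithm to f(x) and a(x) in F_17[x]: f(x) = (10x + 11)·a(x) + (14x^2 + 11x + 14);  a(x) = (13x + 14)·(14x^2 + 11x + 14) + (12). The last nonzero remainder is the constant 12 = gcd(f, a) in F_17. Back-substituting through the division chain expresses 12 = s(x)·a(x) + t(x)·f(x) with s(x) ≡ 11x^2 + 11x + 2 (mod f), so (11x^2 + 11x + 2)·a(x) ≡ 12 (mod f). Multiplying by 12^(-1) ≡ 10 in F_17 gives a(x)^(-1) ≡ 10·(11x^2 + 11x + 2) ≡ 8x^2 + 8x + 3 (mod f). Check: (12x^3 + 16x^2 + 13x + 4)·(8x^2 + 8x + 3) = 11x^5 + 3x^4 + 13x^3 + 14x^2 + 3x + 12 ≡ 1 (mod x^4 + 3x^3 + 14x^2 + 7x + 7).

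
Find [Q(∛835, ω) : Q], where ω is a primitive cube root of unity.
[Q(∛835, ω) : Q] = 6

[Q(∛835):Q] = 3 (min poly x^3 - 835, irreducible since 835 is not a perfect cube). [Q(ω):Q] = 2 (min poly x^2 + x + 1). Since Q(∛835) ⊂ R and ω ∉ R, we have ω ∉ Q(∛835), so x^2 + x + 1 remains irreducible over Q(∛835) and [Q(∛835, ω) : Q(∛835)] = 2. By the tower law, [Q(∛835, ω) : Q] = 3 · 2 = 6. (In fact Q(∛835, ω) is the splitting field of x^3 - 835 over Q.)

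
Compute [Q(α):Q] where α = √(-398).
[Q(α):Q] = 2

[Q(α):Q] equals the degree of the minimal polynomial of α. Here α^2 = -398 and x^2 + 398 is irreducible (d = -398 is squarefree, ≠ 1, hence not a square), so deg(m_α) = 2. Thus [Q(α):Q] = 2.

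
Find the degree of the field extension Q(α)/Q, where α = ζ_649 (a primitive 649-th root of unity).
[Q(α):Q] = 580

The minimal polynomial of ζ_649 over Q is the 649-th cyclotomic polynomial Φ_649(x), which is irreducible over Q and has degree φ(649) = 580. Hence [Q(α):Q] = φ(649) = 580.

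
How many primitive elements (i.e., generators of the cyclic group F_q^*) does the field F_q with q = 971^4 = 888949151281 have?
There are φ(888949151280) = 233320808448 primitive elements

F_q^* is cyclic of order q - 1 = 888949151280. A cyclic group of order m has exactly φ(m) generators. Here m = 888949151280 = 2^4 · 3^5 · 5 · 97 · 197 · 2393, so the number of primitive elements is φ(888949151280) = 233320808448.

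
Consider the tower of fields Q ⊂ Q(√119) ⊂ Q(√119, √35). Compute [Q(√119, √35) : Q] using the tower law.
[Q(√119, √35) : Q] = 4

[Q(√119):Q] = 2 (min poly x^2 - 119, irreducible since 119 is squarefree > 1). For the top step, suppose √35 ∈ Q(√119), say √35 = c + d√119 with c, d ∈ Q. Squaring: 35 = c^2 + 119d^2 + 2cd√119. Since √119 ∉ Q this forces 2cd = 0. If d = 0 then √35 = c ∈ Q, contradicting 35 squarefree > 1. If c = 0 then 35 = 119d^2, so 119·35 = (119d)^2 is a perfect square in Q — but 119·35 = 4165 is not a perfect square (since 119 and 35 are distinct squarefree integers). Contradiction. Hence √35 ∉ Q(√119), so x^2 - 35 stays irreducible over Q(√119) and [Q(√119, √35) : Q(√119)] = 2. By the tower law, [Q(√119, √35) : Q] = 2 · 2 = 4.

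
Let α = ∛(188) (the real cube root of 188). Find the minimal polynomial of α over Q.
m_α(x) = x^3 - 188

α satisfies α^3 = 188, so x^3 - 188 annihilates α. By the rational root test, a rational root p/q (in lowest terms) of x^3 - 188 would satisfy p^3 = 188 q^3, forcing q = 1 and p^3 = 188; but 188 is not a perfect cube, contradiction. A monic cubic over Q with no rational root is irreducible (any nontrivial factorization would include a linear factor). Hence x^3 - 188 is the minimal polynomial of α, and in particular [Q(α):Q] = 3.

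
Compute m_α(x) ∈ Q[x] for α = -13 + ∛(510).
m_α(x) = x^3 + 39x^2 + 507x + 1687

Set β = α + 13 = ∛(510), so β^3 = 510. Then (α + 13)^3 - 510 = 0, i.e. α is a root of g(x) = (x + 13)^3 - 510 = x^3 + 39x^2 + 507x + 1687. Since g(x) = h(x + 13) where h(x) = x^3 - 510, and h is irreducible over Q (because 510 is not a perfect cube, so h has no rational root, and a monic cubic with no rational root is irreducible), g is also irreducible (irreducibility is preserved under the substitution x → x + 13). Hence m_α(x) = x^3 + 39x^2 + 507x + 1687.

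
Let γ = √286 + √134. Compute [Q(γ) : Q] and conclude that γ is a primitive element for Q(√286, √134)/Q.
[Q(γ) : Q] = 4 (equivalently, Q(γ) = Q(√286, √134))

Obviously Q(γ) ⊆ Q(√286, √134), and [Q(√286, √134):Q] = 4 (since 286, 134 are distinct squarefree integers > 1 with 38324 not a perfect square). To show equality we compute the minimal polynomial of γ. From γ = √286 + √134: γ^2 = 286 + 2√(38324) + 134 = 420 + 2√(38324), so γ^2 - 420 = 2√(38324); squaring, (γ^2 - 420)^2 = 4·38324, i.e. γ^4 - 840γ^2 + 176400 - 153296 = 0, i.e. γ^4 - 840γ^2 + 23104 = 0. So γ is a root of x^4 - 840x^2 + 23104. This polynomial is irreducible over Q: it has no rational root (each ±√286 ± √134 is irrational), and any factorization into two quadratics over Q would force √(38324) ∈ Q (pairing opposite roots) or √286, √134 ∈ Q (other pairings), all impossible. Hence [Q(γ):Q] = 4 = [Q(√286, √134):Q], so Q(γ) = Q(√286, √134).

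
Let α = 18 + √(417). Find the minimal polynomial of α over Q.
m_α(x) = x^2 - 36x - 93

From α - 18 = √(417), squaring gives (α - 18)^2 = 417, i.e. α^2 - 36α + 324 = 417, so α^2 - 36α - 93 = 0. The discriminant of x^2 - 36x - 93 is (-36)^2 - 4·(-93) = 1296 + 372 = 1668, and 4·(417) is not a perfect square in Q since 417 is squarefree and ≠ 1. Hence x^2 - 36x - 93 is irreducible over Q and is the minimal polynomial of α.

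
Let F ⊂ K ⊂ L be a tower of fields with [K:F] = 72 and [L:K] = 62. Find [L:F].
[L:F] = 4464

The tower law says that for any tower of field extensions F ⊂ K ⊂ L with finite degrees, [L:F] = [L:K] · [K:F]. Here this gives [L:F] = 62 · 72 = 4464.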